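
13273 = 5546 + 7727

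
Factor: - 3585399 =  - 3^1*101^1*11833^1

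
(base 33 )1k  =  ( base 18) 2H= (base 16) 35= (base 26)21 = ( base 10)53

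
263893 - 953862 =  - 689969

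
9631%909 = 541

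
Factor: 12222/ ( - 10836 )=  - 97/86= - 2^(-1) * 43^( - 1 )*97^1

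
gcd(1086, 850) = 2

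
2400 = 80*30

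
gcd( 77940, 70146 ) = 7794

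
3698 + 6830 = 10528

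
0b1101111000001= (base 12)4141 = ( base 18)13gd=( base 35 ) 5s0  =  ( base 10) 7105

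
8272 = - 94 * ( - 88 )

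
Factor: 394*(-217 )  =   -85498 = - 2^1*7^1*31^1*197^1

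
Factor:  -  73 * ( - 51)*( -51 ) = - 189873 =- 3^2 *17^2*73^1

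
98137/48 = 98137/48  =  2044.52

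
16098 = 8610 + 7488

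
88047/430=88047/430= 204.76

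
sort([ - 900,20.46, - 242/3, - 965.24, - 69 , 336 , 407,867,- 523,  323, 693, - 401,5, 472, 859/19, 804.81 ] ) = [-965.24,-900, - 523, -401, - 242/3, - 69, 5, 20.46,859/19, 323, 336,407,472,693,804.81,867 ] 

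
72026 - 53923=18103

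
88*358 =31504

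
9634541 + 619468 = 10254009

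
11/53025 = 11/53025 = 0.00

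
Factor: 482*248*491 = 58692176 = 2^4*31^1*241^1*491^1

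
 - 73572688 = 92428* ( - 796 )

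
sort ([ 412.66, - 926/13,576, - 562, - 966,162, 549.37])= [ - 966,-562,-926/13 , 162,412.66,549.37,576]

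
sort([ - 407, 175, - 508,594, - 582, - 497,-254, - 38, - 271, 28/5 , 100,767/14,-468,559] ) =[ - 582,  -  508, - 497 ,-468,  -  407, - 271,-254,-38, 28/5,767/14, 100, 175,559,  594 ]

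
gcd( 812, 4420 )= 4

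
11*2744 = 30184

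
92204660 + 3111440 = 95316100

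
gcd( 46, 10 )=2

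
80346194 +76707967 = 157054161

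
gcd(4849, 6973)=1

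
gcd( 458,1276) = 2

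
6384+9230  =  15614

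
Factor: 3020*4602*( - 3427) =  - 2^3*3^1*5^1*13^1*23^1*59^1*149^1*151^1 = -  47628583080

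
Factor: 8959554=2^1*3^2*409^1*1217^1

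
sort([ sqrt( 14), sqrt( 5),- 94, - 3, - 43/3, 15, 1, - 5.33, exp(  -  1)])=[  -  94, - 43/3, - 5.33,-3, exp (-1 ), 1,sqrt(5),  sqrt(14), 15 ] 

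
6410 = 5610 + 800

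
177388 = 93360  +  84028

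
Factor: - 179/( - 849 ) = 3^( - 1 )*179^1*283^( - 1 ) 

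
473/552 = 473/552 = 0.86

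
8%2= 0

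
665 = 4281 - 3616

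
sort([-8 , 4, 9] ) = [-8, 4, 9] 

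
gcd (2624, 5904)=656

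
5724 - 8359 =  - 2635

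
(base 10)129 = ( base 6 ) 333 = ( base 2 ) 10000001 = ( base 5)1004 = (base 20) 69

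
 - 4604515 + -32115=  -  4636630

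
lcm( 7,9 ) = 63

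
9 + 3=12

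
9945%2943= 1116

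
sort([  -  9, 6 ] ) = [  -  9,6]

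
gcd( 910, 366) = 2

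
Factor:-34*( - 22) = 748 = 2^2* 11^1*17^1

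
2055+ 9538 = 11593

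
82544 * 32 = 2641408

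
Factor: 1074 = 2^1*3^1*179^1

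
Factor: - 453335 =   -  5^1*71^1 * 1277^1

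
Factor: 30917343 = 3^1*1201^1*8581^1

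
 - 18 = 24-42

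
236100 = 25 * 9444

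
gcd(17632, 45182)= 1102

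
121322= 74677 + 46645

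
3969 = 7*567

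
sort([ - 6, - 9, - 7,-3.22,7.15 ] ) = [ - 9, - 7,-6 , - 3.22, 7.15]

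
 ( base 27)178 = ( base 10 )926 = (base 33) S2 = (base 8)1636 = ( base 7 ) 2462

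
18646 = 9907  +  8739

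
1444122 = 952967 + 491155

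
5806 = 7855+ - 2049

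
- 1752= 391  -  2143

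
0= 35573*0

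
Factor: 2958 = 2^1 * 3^1*17^1*29^1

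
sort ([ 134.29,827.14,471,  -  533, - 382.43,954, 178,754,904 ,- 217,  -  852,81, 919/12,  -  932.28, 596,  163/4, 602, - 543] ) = [ - 932.28,- 852 ,- 543, - 533,-382.43, - 217,163/4, 919/12,81,134.29,178,471,596, 602,754,827.14,904,954 ]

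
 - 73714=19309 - 93023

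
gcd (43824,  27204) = 12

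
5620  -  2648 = 2972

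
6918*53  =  366654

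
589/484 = 1 + 105/484 = 1.22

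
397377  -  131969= 265408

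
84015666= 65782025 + 18233641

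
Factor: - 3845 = - 5^1 * 769^1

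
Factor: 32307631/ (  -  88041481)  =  -11^( - 1)*41^1*47^( - 1)*139^1*5669^1*170293^( - 1 )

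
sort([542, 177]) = [ 177,542]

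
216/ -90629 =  -216/90629 =-0.00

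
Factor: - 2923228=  - 2^2*7^1*11^1*9491^1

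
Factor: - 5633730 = - 2^1*3^2*5^1*62597^1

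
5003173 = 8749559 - 3746386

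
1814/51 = 35  +  29/51 = 35.57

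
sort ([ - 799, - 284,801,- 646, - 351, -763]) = [ - 799, - 763,- 646, - 351,  -  284,  801] 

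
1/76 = 1/76 = 0.01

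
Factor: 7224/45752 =3^1*19^(- 1) = 3/19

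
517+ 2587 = 3104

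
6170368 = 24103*256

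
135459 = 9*15051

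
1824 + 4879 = 6703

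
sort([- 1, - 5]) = [ - 5, - 1 ] 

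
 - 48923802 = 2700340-51624142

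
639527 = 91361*7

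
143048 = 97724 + 45324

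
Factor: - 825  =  -3^1*5^2*11^1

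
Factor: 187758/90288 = 2^(-3)*3^1*11^( - 1 ) *61^1 = 183/88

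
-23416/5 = -4684 + 4/5 =- 4683.20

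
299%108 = 83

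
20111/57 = 352  +  47/57  =  352.82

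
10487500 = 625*16780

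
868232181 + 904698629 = 1772930810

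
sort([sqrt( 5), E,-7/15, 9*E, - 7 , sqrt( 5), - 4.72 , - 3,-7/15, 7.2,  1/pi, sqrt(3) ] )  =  [ - 7,-4.72, - 3 , - 7/15, - 7/15 , 1/pi, sqrt( 3 ), sqrt(5),sqrt( 5),  E,7.2,9*E]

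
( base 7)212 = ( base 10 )107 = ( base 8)153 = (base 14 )79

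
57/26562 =1/466 = 0.00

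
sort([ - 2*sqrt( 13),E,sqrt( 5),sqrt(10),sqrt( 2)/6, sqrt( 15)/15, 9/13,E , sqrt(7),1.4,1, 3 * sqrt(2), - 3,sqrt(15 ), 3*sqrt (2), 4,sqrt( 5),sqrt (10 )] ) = [ - 2 * sqrt( 13 ), - 3,  sqrt( 2 )/6, sqrt(15) /15,9/13 , 1,1.4,  sqrt(5 ),sqrt(5) , sqrt (7), E,E , sqrt( 10 ), sqrt(10),sqrt(15 ) , 4,3 * sqrt (2),3*sqrt (2)]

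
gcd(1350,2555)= 5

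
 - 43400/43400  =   - 1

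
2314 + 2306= 4620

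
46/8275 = 46/8275= 0.01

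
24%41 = 24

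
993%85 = 58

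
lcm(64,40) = 320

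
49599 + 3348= 52947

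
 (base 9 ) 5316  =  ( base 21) 8hi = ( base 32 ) 3pv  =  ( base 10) 3903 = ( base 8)7477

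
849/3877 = 849/3877 = 0.22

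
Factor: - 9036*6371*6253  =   - 2^2*3^2 *13^2*23^1 * 37^1*251^1*277^1=-359974930068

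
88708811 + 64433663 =153142474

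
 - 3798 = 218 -4016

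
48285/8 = 48285/8 = 6035.62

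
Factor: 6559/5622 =2^(-1)*3^( - 1)*7^1 = 7/6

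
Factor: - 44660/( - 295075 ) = 28/185=2^2*5^( - 1 )*7^1*37^( - 1)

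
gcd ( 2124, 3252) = 12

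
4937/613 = 8 + 33/613 = 8.05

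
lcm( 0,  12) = 0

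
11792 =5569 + 6223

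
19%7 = 5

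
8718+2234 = 10952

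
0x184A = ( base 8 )14112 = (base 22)CIE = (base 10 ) 6218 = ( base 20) fai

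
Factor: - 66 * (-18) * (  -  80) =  - 95040 = - 2^6 *3^3 * 5^1*11^1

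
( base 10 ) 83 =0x53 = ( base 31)2L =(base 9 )102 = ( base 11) 76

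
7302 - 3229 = 4073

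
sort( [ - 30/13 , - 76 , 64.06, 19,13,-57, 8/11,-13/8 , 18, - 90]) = [-90, - 76 , - 57, - 30/13 , - 13/8, 8/11, 13,18, 19,64.06 ] 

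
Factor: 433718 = 2^1*216859^1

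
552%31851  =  552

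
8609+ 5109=13718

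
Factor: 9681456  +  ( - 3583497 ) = 3^2*7^1*43^1 * 2251^1= 6097959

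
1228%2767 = 1228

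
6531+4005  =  10536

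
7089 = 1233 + 5856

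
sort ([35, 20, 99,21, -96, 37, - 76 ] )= [ - 96,  -  76 , 20, 21, 35,  37, 99]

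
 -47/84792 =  - 47/84792 =-0.00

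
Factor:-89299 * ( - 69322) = 2^1*7^1*11^1*23^1*137^1*12757^1 = 6190385278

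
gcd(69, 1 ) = 1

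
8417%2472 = 1001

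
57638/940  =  28819/470= 61.32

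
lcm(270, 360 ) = 1080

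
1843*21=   38703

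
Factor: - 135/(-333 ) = 15/37 = 3^1*5^1 * 37^( - 1) 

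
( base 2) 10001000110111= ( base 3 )110000102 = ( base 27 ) c0b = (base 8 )21067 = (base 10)8759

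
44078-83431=-39353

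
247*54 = 13338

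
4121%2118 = 2003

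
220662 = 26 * 8487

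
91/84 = 13/12 = 1.08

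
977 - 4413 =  - 3436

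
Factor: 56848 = 2^4* 11^1*17^1*19^1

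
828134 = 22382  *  37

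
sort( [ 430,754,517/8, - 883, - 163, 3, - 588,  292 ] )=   [-883,  -  588, -163, 3, 517/8,292, 430,754]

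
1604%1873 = 1604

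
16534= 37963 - 21429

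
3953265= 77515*51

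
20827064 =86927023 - 66099959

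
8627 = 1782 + 6845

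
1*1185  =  1185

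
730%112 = 58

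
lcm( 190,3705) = 7410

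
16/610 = 8/305 = 0.03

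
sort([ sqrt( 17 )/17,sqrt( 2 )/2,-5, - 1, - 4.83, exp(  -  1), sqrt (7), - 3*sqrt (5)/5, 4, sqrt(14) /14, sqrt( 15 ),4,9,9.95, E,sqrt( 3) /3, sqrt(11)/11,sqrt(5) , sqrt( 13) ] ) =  [-5,  -  4.83, - 3*sqrt( 5 )/5, - 1,sqrt (17)/17, sqrt( 14 )/14, sqrt( 11)/11, exp (-1), sqrt( 3)/3, sqrt( 2)/2, sqrt(5), sqrt( 7 ), E, sqrt(13 )  ,  sqrt( 15), 4,4, 9, 9.95]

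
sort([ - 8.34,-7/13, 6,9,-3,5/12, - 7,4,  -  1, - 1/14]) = [ - 8.34, - 7, - 3,- 1,- 7/13, - 1/14,5/12,4, 6,9 ] 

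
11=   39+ - 28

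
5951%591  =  41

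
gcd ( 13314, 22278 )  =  6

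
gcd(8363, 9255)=1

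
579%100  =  79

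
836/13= 64+4/13  =  64.31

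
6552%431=87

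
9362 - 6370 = 2992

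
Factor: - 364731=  - 3^1  *121577^1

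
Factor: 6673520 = 2^4 *5^1 * 7^1*17^1 *701^1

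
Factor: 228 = 2^2*3^1 * 19^1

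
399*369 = 147231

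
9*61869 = 556821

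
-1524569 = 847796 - 2372365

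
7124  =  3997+3127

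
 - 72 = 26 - 98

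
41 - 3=38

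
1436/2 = 718 = 718.00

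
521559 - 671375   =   - 149816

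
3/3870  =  1/1290 = 0.00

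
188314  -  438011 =- 249697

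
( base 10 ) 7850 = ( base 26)BFO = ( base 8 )17252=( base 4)1322222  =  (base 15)24D5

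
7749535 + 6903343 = 14652878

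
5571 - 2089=3482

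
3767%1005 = 752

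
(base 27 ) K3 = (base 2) 1000011111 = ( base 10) 543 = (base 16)21F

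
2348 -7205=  - 4857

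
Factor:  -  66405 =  - 3^1* 5^1*19^1*233^1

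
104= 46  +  58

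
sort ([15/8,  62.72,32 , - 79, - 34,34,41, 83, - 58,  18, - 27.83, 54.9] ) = [ - 79, - 58, - 34, - 27.83,15/8, 18,  32,  34,41,54.9, 62.72,83]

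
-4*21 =-84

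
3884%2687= 1197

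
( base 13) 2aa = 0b111011110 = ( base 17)1b2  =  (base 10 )478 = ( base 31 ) fd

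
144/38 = 3 + 15/19 = 3.79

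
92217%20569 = 9941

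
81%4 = 1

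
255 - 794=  - 539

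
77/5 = 15 + 2/5= 15.40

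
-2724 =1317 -4041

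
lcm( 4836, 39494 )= 236964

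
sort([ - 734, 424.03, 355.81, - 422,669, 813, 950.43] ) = [ - 734, - 422, 355.81 , 424.03,669,813, 950.43]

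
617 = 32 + 585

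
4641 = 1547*3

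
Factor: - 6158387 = - 113^1*54499^1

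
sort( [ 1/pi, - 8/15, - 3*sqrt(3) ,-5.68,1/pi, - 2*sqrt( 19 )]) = [-2*sqrt ( 19), - 5.68, - 3*sqrt( 3),- 8/15, 1/pi,1/pi]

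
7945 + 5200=13145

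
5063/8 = 5063/8 = 632.88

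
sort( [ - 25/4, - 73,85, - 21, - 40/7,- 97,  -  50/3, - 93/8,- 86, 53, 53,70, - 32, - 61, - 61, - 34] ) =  [- 97 , - 86,-73,- 61,  -  61, - 34, - 32, -21,  -  50/3,- 93/8, - 25/4, - 40/7,53,53,70, 85 ] 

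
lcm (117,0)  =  0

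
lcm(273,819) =819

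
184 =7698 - 7514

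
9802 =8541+1261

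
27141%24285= 2856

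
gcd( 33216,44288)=11072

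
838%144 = 118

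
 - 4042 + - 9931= - 13973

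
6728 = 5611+1117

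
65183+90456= 155639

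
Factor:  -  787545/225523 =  - 3^2*5^1*11^1*  37^1*43^1*225523^( - 1)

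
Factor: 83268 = 2^2* 3^4*257^1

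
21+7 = 28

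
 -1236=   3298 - 4534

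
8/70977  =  8/70977 = 0.00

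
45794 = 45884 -90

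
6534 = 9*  726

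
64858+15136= 79994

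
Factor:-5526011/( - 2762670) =2^ ( - 1) * 3^( - 1)*5^( - 1 )*17^ ( - 1)*467^1*5417^ (-1) * 11833^1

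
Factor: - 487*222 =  - 108114=- 2^1 *3^1*37^1*487^1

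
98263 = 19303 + 78960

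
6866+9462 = 16328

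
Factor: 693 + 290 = 983 = 983^1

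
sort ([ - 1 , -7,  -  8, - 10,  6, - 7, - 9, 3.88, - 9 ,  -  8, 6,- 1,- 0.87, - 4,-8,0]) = [ - 10,-9, - 9,- 8, - 8, - 8, - 7,-7, - 4 , - 1, - 1,-0.87 , 0,3.88 , 6, 6]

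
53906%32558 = 21348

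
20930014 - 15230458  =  5699556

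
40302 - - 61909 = 102211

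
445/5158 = 445/5158  =  0.09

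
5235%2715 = 2520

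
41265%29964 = 11301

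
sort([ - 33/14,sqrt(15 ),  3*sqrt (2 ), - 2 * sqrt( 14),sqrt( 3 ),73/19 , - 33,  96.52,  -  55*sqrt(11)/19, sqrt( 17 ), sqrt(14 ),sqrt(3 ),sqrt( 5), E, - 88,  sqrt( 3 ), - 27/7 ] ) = [ - 88, - 33,  -  55*sqrt( 11)/19, - 2*sqrt ( 14 ), - 27/7 , - 33/14, sqrt(3),sqrt (3),sqrt( 3 ),sqrt( 5),  E, sqrt(14),73/19,  sqrt( 15), sqrt(17) , 3 * sqrt( 2 ),96.52 ] 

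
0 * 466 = 0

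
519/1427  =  519/1427  =  0.36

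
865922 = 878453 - 12531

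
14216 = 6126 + 8090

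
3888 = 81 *48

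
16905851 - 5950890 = 10954961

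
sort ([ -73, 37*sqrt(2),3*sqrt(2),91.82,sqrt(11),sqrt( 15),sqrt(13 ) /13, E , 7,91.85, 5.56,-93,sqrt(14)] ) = [ -93, - 73,  sqrt(13)/13, E,  sqrt(11 ), sqrt(14 ), sqrt( 15 ),3*sqrt( 2 ) , 5.56,7,37 * sqrt(2 ),91.82 , 91.85 ] 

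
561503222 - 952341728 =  - 390838506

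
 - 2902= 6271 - 9173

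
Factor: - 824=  - 2^3*103^1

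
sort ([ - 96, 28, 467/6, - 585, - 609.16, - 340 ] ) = [  -  609.16, - 585 ,  -  340 , - 96 , 28, 467/6] 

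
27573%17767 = 9806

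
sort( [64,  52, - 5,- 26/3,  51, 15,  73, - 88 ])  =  [ - 88, - 26/3, - 5, 15,51,52,64,73 ] 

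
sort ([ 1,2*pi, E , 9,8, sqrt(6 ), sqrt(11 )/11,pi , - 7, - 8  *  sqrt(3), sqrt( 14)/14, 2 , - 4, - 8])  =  [ - 8*sqrt(3 ), - 8, - 7, - 4 , sqrt(14 ) /14,sqrt(11)/11 , 1, 2,sqrt( 6 ), E, pi,2 * pi,  8 , 9 ] 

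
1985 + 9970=11955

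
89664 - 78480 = 11184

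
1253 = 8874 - 7621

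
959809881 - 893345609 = 66464272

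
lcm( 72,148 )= 2664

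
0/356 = 0 = 0.00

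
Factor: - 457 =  - 457^1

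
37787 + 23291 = 61078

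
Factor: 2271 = 3^1*757^1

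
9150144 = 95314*96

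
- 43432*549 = -23844168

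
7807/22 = 7807/22  =  354.86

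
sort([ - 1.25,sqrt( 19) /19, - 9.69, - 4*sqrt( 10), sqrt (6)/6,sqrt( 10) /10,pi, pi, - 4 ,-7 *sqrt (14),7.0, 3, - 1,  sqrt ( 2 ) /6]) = [ - 7 * sqrt( 14 ), - 4*sqrt( 10 ), - 9.69, - 4, - 1.25,-1, sqrt( 19)/19,sqrt( 2 )/6,sqrt( 10)/10,sqrt ( 6)/6,3, pi,  pi , 7.0]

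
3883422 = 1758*2209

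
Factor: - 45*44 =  - 1980 = - 2^2 * 3^2 * 5^1*11^1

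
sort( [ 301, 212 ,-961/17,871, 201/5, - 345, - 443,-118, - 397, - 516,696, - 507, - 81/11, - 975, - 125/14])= [ - 975, - 516, - 507, - 443, - 397,  -  345 , - 118, - 961/17, - 125/14, -81/11, 201/5,  212,301,696, 871]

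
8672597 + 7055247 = 15727844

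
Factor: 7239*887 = 6420993 = 3^1*19^1*127^1 * 887^1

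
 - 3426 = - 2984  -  442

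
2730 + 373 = 3103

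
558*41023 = 22890834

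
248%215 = 33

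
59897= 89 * 673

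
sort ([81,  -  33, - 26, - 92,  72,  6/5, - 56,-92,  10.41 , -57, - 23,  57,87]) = [ - 92 , - 92, - 57, - 56, - 33, - 26, - 23 , 6/5, 10.41,57,72, 81,87]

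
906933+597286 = 1504219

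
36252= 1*36252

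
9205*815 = 7502075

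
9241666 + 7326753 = 16568419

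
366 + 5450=5816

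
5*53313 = 266565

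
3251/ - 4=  - 3251/4=- 812.75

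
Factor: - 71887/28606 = -2^( - 1)*14303^(  -  1)*71887^1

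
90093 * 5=450465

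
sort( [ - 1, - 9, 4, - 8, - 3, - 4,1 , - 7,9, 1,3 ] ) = [ - 9, - 8,-7, - 4, - 3, - 1,1, 1,3, 4,9 ]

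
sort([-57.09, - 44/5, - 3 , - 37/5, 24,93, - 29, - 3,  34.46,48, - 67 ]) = [ - 67, - 57.09, - 29, - 44/5, - 37/5, - 3,  -  3 , 24, 34.46,  48, 93 ] 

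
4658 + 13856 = 18514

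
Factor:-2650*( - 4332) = 2^3*3^1*5^2*19^2*53^1 =11479800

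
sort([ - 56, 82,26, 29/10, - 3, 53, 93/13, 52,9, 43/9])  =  [ - 56, - 3,  29/10, 43/9,93/13, 9,26, 52,53,82 ]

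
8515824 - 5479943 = 3035881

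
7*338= 2366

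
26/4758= 1/183 = 0.01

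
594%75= 69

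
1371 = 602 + 769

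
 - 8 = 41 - 49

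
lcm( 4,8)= 8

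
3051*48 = 146448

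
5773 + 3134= 8907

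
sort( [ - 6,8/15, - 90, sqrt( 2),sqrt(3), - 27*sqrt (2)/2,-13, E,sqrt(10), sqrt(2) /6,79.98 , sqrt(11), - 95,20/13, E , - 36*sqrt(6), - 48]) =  [ - 95,-90,-36*sqrt(6), - 48, - 27 * sqrt(2 )/2, - 13, - 6,sqrt( 2)/6, 8/15 , sqrt(2 ),20/13,sqrt(3),E, E,sqrt(10 ),sqrt(11) , 79.98 ]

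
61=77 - 16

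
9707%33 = 5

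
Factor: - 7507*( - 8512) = 63899584 =2^6*7^1*19^1*7507^1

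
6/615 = 2/205 =0.01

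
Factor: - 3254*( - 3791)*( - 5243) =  - 2^1 * 7^2 * 17^1  *  107^1 *223^1 * 1627^1   =  -  64677197102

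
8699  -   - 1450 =10149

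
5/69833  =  5/69833 = 0.00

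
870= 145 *6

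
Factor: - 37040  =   - 2^4*5^1*463^1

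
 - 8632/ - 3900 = 166/75 = 2.21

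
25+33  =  58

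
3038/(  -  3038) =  - 1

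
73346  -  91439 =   -  18093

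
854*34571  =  29523634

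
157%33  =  25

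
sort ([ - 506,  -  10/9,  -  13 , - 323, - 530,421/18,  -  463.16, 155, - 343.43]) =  [ - 530, - 506, - 463.16, - 343.43, - 323, - 13,-10/9,421/18,155]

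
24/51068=6/12767 = 0.00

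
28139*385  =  10833515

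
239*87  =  20793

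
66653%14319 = 9377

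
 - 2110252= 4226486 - 6336738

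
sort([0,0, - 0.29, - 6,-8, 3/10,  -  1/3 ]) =[ - 8, - 6, - 1/3, - 0.29,0,0,3/10 ] 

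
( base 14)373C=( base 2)10010110111010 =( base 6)112414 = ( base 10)9658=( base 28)c8q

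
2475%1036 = 403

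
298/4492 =149/2246=   0.07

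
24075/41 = 587+8/41 = 587.20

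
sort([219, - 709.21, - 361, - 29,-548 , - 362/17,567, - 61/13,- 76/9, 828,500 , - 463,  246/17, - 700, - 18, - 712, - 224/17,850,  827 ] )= [ - 712 , - 709.21, - 700, - 548, - 463, - 361, - 29, - 362/17, - 18,  -  224/17, - 76/9, - 61/13,246/17, 219,500,  567,  827, 828 , 850]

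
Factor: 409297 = 7^2*8353^1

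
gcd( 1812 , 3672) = 12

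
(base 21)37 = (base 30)2A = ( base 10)70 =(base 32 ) 26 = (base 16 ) 46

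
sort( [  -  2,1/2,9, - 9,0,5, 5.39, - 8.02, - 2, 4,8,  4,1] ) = [-9, - 8.02,- 2, - 2, 0 , 1/2,  1,4,4,5,5.39,  8,9 ]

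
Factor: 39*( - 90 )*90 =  - 2^2*3^5*5^2*13^1 = - 315900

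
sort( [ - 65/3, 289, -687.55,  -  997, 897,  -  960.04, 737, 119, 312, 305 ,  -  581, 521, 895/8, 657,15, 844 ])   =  [ - 997,  -  960.04 , - 687.55, - 581, - 65/3,15, 895/8,119,289, 305,312, 521, 657, 737, 844, 897 ]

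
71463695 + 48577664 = 120041359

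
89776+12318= 102094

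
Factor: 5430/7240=2^ (- 2 ) *3^1 = 3/4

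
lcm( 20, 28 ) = 140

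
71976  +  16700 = 88676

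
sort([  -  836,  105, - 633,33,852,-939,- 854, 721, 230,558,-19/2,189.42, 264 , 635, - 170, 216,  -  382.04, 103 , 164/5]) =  [ - 939, - 854,- 836,  -  633,-382.04, - 170,- 19/2, 164/5, 33, 103, 105 , 189.42, 216, 230, 264,558,  635, 721 , 852 ] 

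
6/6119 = 6/6119 = 0.00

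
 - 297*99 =  -  29403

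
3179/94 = 3179/94=33.82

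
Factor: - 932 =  - 2^2 * 233^1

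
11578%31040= 11578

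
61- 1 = 60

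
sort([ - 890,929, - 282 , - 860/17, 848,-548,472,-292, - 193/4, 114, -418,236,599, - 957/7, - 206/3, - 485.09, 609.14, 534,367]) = [-890, - 548 ,-485.09, - 418, - 292, - 282, - 957/7, - 206/3,-860/17, - 193/4, 114,236, 367,  472,534, 599,609.14,848,929]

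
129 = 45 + 84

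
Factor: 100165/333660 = 2^ ( - 2)*3^(-1 ) * 13^1*23^1*83^(-1 ) = 299/996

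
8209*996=8176164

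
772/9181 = 772/9181  =  0.08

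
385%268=117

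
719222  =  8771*82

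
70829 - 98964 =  - 28135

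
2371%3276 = 2371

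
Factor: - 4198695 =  - 3^1*5^1* 279913^1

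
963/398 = 2 + 167/398 = 2.42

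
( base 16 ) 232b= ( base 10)9003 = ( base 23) h0a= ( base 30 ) a03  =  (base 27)C9C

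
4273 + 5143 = 9416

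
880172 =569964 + 310208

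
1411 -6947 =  - 5536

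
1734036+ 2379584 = 4113620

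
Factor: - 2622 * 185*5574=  - 2^2*3^2*5^1*19^1*23^1 * 37^1*929^1  =  - 2703780180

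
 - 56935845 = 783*( - 72715)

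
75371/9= 8374 + 5/9= 8374.56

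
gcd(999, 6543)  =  9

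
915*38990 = 35675850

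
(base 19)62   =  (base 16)74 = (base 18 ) 68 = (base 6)312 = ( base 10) 116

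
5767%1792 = 391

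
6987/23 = 6987/23 = 303.78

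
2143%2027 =116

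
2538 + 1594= 4132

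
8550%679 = 402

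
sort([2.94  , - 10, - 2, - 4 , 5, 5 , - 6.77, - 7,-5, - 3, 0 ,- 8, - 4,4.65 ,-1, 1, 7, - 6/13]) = [ - 10, - 8, - 7, - 6.77, - 5, -4,-4, - 3 , - 2, - 1,-6/13,0, 1, 2.94,4.65, 5,5, 7]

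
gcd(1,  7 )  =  1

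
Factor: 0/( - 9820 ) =0 =0^1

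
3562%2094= 1468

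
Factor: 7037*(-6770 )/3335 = -9528098/667 = - 2^1*23^ ( - 1)*29^( - 1 )*31^1*227^1*677^1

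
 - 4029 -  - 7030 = 3001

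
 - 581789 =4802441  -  5384230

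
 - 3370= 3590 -6960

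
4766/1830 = 2383/915 = 2.60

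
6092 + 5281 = 11373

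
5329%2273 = 783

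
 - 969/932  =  -2 + 895/932 = - 1.04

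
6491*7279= 47247989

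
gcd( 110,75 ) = 5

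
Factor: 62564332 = 2^2*47^1*67^1*4967^1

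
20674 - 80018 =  - 59344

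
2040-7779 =-5739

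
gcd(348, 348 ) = 348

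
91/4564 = 13/652= 0.02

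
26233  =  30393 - 4160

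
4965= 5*993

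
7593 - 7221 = 372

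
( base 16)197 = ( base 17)16G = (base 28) EF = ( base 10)407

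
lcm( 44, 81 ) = 3564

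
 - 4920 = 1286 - 6206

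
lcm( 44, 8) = 88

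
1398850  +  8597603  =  9996453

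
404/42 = 202/21  =  9.62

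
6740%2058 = 566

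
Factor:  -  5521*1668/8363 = - 2^2*3^1*139^1*5521^1*8363^( - 1 ) = - 9209028/8363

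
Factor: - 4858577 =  - 4858577^1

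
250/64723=250/64723 = 0.00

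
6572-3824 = 2748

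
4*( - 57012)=  -  228048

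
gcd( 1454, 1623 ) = 1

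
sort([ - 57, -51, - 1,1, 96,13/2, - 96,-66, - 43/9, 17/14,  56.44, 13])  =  [ - 96 , - 66, - 57, - 51, - 43/9, - 1, 1,17/14,  13/2 , 13, 56.44, 96]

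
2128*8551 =18196528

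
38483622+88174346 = 126657968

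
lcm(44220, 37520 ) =1238160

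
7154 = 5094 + 2060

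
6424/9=713 + 7/9 = 713.78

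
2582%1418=1164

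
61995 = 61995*1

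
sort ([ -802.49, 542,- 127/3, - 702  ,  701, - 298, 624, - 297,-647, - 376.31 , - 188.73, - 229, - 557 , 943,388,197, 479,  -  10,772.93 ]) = [-802.49, - 702, - 647, - 557,-376.31,-298, - 297, - 229, - 188.73, - 127/3, - 10,197,388,479,542,624, 701,772.93, 943]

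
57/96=19/32 = 0.59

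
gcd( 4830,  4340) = 70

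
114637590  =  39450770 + 75186820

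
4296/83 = 51 + 63/83 = 51.76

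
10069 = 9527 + 542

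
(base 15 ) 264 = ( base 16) 220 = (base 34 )g0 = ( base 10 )544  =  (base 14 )2ac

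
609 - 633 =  - 24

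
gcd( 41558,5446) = 2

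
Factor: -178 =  - 2^1*89^1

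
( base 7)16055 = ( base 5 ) 120444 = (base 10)4499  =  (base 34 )3UB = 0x1193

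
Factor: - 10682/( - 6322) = 49/29  =  7^2*29^( - 1) 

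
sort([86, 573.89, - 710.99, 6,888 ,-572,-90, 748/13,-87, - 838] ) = [ - 838, -710.99,  -  572,-90 ,-87,6 , 748/13, 86, 573.89, 888 ] 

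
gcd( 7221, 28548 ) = 3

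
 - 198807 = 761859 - 960666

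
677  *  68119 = 46116563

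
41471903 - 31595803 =9876100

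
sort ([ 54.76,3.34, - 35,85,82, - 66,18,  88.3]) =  [ - 66, - 35,3.34, 18, 54.76, 82, 85, 88.3 ] 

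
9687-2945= 6742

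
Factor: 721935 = 3^2*5^1*61^1*263^1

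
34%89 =34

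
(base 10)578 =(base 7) 1454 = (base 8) 1102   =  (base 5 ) 4303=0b1001000010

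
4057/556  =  7  +  165/556 = 7.30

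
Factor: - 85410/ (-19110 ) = 3^1*7^( - 2) * 73^1 = 219/49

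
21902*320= 7008640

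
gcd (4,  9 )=1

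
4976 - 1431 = 3545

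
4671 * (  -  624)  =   - 2914704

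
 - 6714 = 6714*( - 1)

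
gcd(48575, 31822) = 1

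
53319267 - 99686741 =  - 46367474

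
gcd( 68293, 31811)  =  1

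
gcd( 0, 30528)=30528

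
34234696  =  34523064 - 288368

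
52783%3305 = 3208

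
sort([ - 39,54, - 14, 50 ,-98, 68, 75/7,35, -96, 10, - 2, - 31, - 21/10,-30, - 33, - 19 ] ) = [ - 98, - 96, - 39,-33 ,  -  31, - 30, - 19, - 14, - 21/10 , - 2,10, 75/7, 35, 50,54, 68 ] 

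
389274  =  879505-490231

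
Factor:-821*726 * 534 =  - 318288564 = - 2^2*3^2*11^2*89^1*821^1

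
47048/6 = 23524/3 =7841.33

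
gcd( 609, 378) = 21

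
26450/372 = 13225/186 = 71.10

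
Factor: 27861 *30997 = 863607417 = 3^1*37^1 * 139^1*223^1*251^1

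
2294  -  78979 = -76685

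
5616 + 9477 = 15093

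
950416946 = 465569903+484847043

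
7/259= 1/37 = 0.03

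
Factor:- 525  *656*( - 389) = 2^4*3^1*5^2*7^1 * 41^1*389^1 = 133971600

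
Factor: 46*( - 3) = -2^1*3^1*23^1 = -138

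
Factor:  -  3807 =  - 3^4*47^1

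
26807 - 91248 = -64441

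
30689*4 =122756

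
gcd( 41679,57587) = 1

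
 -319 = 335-654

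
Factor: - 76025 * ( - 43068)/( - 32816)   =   - 818561175/8204 = - 2^( - 2)*3^1*5^2 * 7^( - 1) * 37^1*97^1*293^( - 1 ) * 3041^1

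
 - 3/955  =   - 1 + 952/955 = - 0.00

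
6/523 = 6/523  =  0.01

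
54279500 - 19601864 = 34677636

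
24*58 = 1392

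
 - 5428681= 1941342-7370023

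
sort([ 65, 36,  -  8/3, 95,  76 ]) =[ - 8/3,36, 65, 76, 95]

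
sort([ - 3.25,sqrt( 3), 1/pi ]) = [ - 3.25, 1/pi, sqrt( 3) ]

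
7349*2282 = 16770418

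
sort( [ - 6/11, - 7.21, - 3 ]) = [- 7.21, - 3,-6/11 ]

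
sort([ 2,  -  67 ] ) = [ - 67,2]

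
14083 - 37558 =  - 23475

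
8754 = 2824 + 5930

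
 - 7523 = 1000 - 8523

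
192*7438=1428096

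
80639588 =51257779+29381809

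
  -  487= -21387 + 20900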